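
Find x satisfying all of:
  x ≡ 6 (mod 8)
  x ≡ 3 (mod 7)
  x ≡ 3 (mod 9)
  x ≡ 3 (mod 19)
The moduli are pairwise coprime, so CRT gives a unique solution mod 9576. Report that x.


Product of moduli M = 8 · 7 · 9 · 19 = 9576.
Merge one congruence at a time:
  Start: x ≡ 6 (mod 8).
  Combine with x ≡ 3 (mod 7); new modulus lcm = 56.
    Write x = 6 + 8·t and substitute into x ≡ 3 (mod 7): 8·t ≡ 3 − 6 = -3 (mod 7).
    Reduce coefficients mod 7: 1·t ≡ 4 (mod 7).
    So t ≡ 4 (mod 7).
    Then x = 6 + 8·4 = 38, valid modulo lcm(8, 7) = 56: x ≡ 38 (mod 56).
  Combine with x ≡ 3 (mod 9); new modulus lcm = 504.
    Write x = 38 + 56·t and substitute into x ≡ 3 (mod 9): 56·t ≡ 3 − 38 = -35 (mod 9).
    Reduce coefficients mod 9: 2·t ≡ 1 (mod 9).
    The inverse of 2 mod 9 is 5 (since 2·5 = 10 = 1·9 + 1), so t ≡ 5·1 = 5 ≡ 5 (mod 9).
    Then x = 38 + 56·5 = 318, valid modulo lcm(56, 9) = 504: x ≡ 318 (mod 504).
  Combine with x ≡ 3 (mod 19); new modulus lcm = 9576.
    Write x = 318 + 504·t and substitute into x ≡ 3 (mod 19): 504·t ≡ 3 − 318 = -315 (mod 19).
    Reduce coefficients mod 19: 10·t ≡ 8 (mod 19).
    The inverse of 10 mod 19 is 2 (since 10·2 = 20 = 1·19 + 1), so t ≡ 2·8 = 16 ≡ 16 (mod 19).
    Then x = 318 + 504·16 = 8382, valid modulo lcm(504, 19) = 9576: x ≡ 8382 (mod 9576).
Verify against each original: 8382 mod 8 = 6, 8382 mod 7 = 3, 8382 mod 9 = 3, 8382 mod 19 = 3.

x ≡ 8382 (mod 9576).


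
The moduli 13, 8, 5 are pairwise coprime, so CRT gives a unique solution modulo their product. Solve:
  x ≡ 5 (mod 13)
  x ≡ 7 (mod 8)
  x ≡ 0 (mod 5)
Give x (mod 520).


Moduli 13, 8, 5 are pairwise coprime; by CRT there is a unique solution modulo M = 13 · 8 · 5 = 520.
Solve pairwise, accumulating the modulus:
  Start with x ≡ 5 (mod 13).
  Combine with x ≡ 7 (mod 8): since gcd(13, 8) = 1, we get a unique residue mod 104.
    Write x = 5 + 13·t and substitute into x ≡ 7 (mod 8): 13·t ≡ 7 − 5 = 2 (mod 8).
    Reduce coefficients mod 8: 5·t ≡ 2 (mod 8).
    The inverse of 5 mod 8 is 5 (since 5·5 = 25 = 3·8 + 1), so t ≡ 5·2 = 10 ≡ 2 (mod 8).
    Then x = 5 + 13·2 = 31, valid modulo lcm(13, 8) = 104: x ≡ 31 (mod 104).
  Combine with x ≡ 0 (mod 5): since gcd(104, 5) = 1, we get a unique residue mod 520.
    Write x = 31 + 104·t and substitute into x ≡ 0 (mod 5): 104·t ≡ 0 − 31 = -31 (mod 5).
    Reduce coefficients mod 5: 4·t ≡ 4 (mod 5).
    The inverse of 4 mod 5 is 4 (since 4·4 = 16 = 3·5 + 1), so t ≡ 4·4 = 16 ≡ 1 (mod 5).
    Then x = 31 + 104·1 = 135, valid modulo lcm(104, 5) = 520: x ≡ 135 (mod 520).
Verify: 135 mod 13 = 5 ✓, 135 mod 8 = 7 ✓, 135 mod 5 = 0 ✓.

x ≡ 135 (mod 520).


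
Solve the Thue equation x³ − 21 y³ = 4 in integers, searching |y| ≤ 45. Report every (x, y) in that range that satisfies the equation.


The equation is x³ - 21y³ = 4. For fixed y, x³ = 21·y³ + 4, so a solution requires the RHS to be a perfect cube.
Strategy: iterate y from -45 to 45, compute RHS = 21·y³ + 4, and check whether it is a (positive or negative) perfect cube.
Check small values of y:
  y = 0: RHS = 4 is not a perfect cube.
  y = 1: RHS = 25 is not a perfect cube.
  y = -1: RHS = -17 is not a perfect cube.
  y = 2: RHS = 172 is not a perfect cube.
  y = -2: RHS = -164 is not a perfect cube.
  y = 3: RHS = 571 is not a perfect cube.
  y = -3: RHS = -563 is not a perfect cube.
Continuing the search up to |y| = 45 finds no solutions either.
No (x, y) in the scanned range satisfies the equation.

No integer solutions with |y| ≤ 45.


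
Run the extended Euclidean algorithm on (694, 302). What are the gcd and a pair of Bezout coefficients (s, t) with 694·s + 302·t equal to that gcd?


Euclidean algorithm on (694, 302) — divide until remainder is 0:
  694 = 2 · 302 + 90
  302 = 3 · 90 + 32
  90 = 2 · 32 + 26
  32 = 1 · 26 + 6
  26 = 4 · 6 + 2
  6 = 3 · 2 + 0
gcd(694, 302) = 2.
Track Bezout coefficients alongside the remainders: start with r₀ = 694 = a·1 + b·0 (s = 1, t = 0) and r₁ = 302 = a·0 + b·1 (s = 0, t = 1); each new remainder r_{k+1} = r_{k-1} − q_k·r_k inherits s_{k+1} = s_{k-1} − q_k·s_k, t_{k+1} = t_{k-1} − q_k·t_k, so r_k = a·s_k + b·t_k at every step:
  q = 2: r = 90, s = 1 − 2·0 = 1, t = 0 − 2·1 = -2  (check: 694·1 + 302·(-2) = 90)
  q = 3: r = 32, s = 0 − 3·1 = -3, t = 1 − 3·(-2) = 7  (check: 694·(-3) + 302·7 = 32)
  q = 2: r = 26, s = 1 − 2·(-3) = 7, t = -2 − 2·7 = -16  (check: 694·7 + 302·(-16) = 26)
  q = 1: r = 6, s = -3 − 1·7 = -10, t = 7 − 1·(-16) = 23  (check: 694·(-10) + 302·23 = 6)
  q = 4: r = 2, s = 7 − 4·(-10) = 47, t = -16 − 4·23 = -108  (check: 694·47 + 302·(-108) = 2)
The row with r = 2 (the gcd) gives the Bezout coefficients s = 47, t = -108.
Result: 694 · (47) + 302 · (-108) = 2.

gcd(694, 302) = 2; s = 47, t = -108 (check: 694·47 + 302·(-108) = 2).


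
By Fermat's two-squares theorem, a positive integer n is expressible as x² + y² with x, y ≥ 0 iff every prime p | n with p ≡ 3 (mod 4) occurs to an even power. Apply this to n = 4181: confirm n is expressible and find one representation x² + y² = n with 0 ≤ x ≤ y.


Step 1: Factor n = 4181 = 37 · 113.
Step 2: Check the mod-4 condition on each prime factor: 37 ≡ 1 (mod 4), exponent 1; 113 ≡ 1 (mod 4), exponent 1.
All primes ≡ 3 (mod 4) appear to even exponent (or don't appear), so by the two-squares theorem n IS expressible as a sum of two squares.
Step 3: Build a representation. Here n = 37 · 113 is a product of primes ≡ 1 (mod 4). Each prime p ≡ 1 (mod 4) is itself a sum of two squares; find a² by testing p − a² for a perfect square:
  37: 37 − 1² = 36 = 6² ⇒ 37 = 1² + 6².
  113: 113 − 1² = 112, 113 − 2² = 109, 113 − 3² = 104, 113 − 4² = 97, 113 − 5² = 88, 113 − 6² = 77, 113 − 7² = 64 = 8² ⇒ 113 = 7² + 8².
  Combine using the Brahmagupta–Fibonacci identity (a² + b²)(c² + d²) = (ac − bd)² + (ad + bc)² = (ac + bd)² + (ad − bc)²:
  37 · 113 = 4181: from (1² + 6²)(7² + 8²), take (1·7 − 6·8, 1·8 + 6·7) = (7 − 48, 8 + 42) = (-41, 50); dropping signs (only squares matter) gives (41, 50); check 41² + 50² = 1681 + 2500 = 4181 ✓.
Step 4: Order so x ≤ y and verify: 41² + 50² = 1681 + 2500 = 4181 = n. ✓

n = 4181 = 41² + 50² (one valid representation with x ≤ y).


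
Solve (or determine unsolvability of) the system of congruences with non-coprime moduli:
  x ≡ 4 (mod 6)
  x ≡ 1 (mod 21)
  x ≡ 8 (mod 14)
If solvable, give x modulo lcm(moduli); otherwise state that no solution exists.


Moduli 6, 21, 14 are not pairwise coprime, so CRT works modulo lcm(m_i) when all pairwise compatibility conditions hold.
Pairwise compatibility: gcd(m_i, m_j) must divide a_i - a_j for every pair.
Merge one congruence at a time:
  Start: x ≡ 4 (mod 6).
  Combine with x ≡ 1 (mod 21): gcd(6, 21) = 3; 1 - 4 = -3, which IS divisible by 3, so compatible.
    Write x = 4 + 6·t and substitute into x ≡ 1 (mod 21): 6·t ≡ 1 − 4 = -3 (mod 21).
    Divide the congruence (and modulus) by g = 3: 2·t ≡ -1 (mod 7).
    Reduce coefficients mod 7: 2·t ≡ 6 (mod 7).
    The inverse of 2 mod 7 is 4 (since 2·4 = 8 = 1·7 + 1), so t ≡ 4·6 = 24 ≡ 3 (mod 7).
    Then x = 4 + 6·3 = 22, valid modulo lcm(6, 21) = 42: x ≡ 22 (mod 42).
  Combine with x ≡ 8 (mod 14): gcd(42, 14) = 14; 8 - 22 = -14, which IS divisible by 14, so compatible.
    Write x = 22 + 42·t and substitute into x ≡ 8 (mod 14): 42·t ≡ 8 − 22 = -14 (mod 14).
    Divide the congruence (and modulus) by g = 14: 3·t ≡ -1 (mod 1).
    Modulo 1 every t works; take t = 0.
    Then x = 22 + 42·0 = 22, valid modulo lcm(42, 14) = 42: x ≡ 22 (mod 42).
Verify: 22 mod 6 = 4, 22 mod 21 = 1, 22 mod 14 = 8.

x ≡ 22 (mod 42).


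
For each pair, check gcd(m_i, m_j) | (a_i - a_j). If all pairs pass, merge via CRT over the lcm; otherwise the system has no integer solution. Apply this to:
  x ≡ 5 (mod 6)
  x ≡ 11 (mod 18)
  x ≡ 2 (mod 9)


Moduli 6, 18, 9 are not pairwise coprime, so CRT works modulo lcm(m_i) when all pairwise compatibility conditions hold.
Pairwise compatibility: gcd(m_i, m_j) must divide a_i - a_j for every pair.
Merge one congruence at a time:
  Start: x ≡ 5 (mod 6).
  Combine with x ≡ 11 (mod 18): gcd(6, 18) = 6; 11 - 5 = 6, which IS divisible by 6, so compatible.
    Write x = 5 + 6·t and substitute into x ≡ 11 (mod 18): 6·t ≡ 11 − 5 = 6 (mod 18).
    Divide the congruence (and modulus) by g = 6: 1·t ≡ 1 (mod 3).
    So t ≡ 1 (mod 3).
    Then x = 5 + 6·1 = 11, valid modulo lcm(6, 18) = 18: x ≡ 11 (mod 18).
  Combine with x ≡ 2 (mod 9): gcd(18, 9) = 9; 2 - 11 = -9, which IS divisible by 9, so compatible.
    Write x = 11 + 18·t and substitute into x ≡ 2 (mod 9): 18·t ≡ 2 − 11 = -9 (mod 9).
    Divide the congruence (and modulus) by g = 9: 2·t ≡ -1 (mod 1).
    Modulo 1 every t works; take t = 0.
    Then x = 11 + 18·0 = 11, valid modulo lcm(18, 9) = 18: x ≡ 11 (mod 18).
Verify: 11 mod 6 = 5, 11 mod 18 = 11, 11 mod 9 = 2.

x ≡ 11 (mod 18).


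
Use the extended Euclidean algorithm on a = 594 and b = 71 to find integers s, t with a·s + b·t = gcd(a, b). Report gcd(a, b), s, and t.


Euclidean algorithm on (594, 71) — divide until remainder is 0:
  594 = 8 · 71 + 26
  71 = 2 · 26 + 19
  26 = 1 · 19 + 7
  19 = 2 · 7 + 5
  7 = 1 · 5 + 2
  5 = 2 · 2 + 1
  2 = 2 · 1 + 0
gcd(594, 71) = 1.
Track Bezout coefficients alongside the remainders: start with r₀ = 594 = a·1 + b·0 (s = 1, t = 0) and r₁ = 71 = a·0 + b·1 (s = 0, t = 1); each new remainder r_{k+1} = r_{k-1} − q_k·r_k inherits s_{k+1} = s_{k-1} − q_k·s_k, t_{k+1} = t_{k-1} − q_k·t_k, so r_k = a·s_k + b·t_k at every step:
  q = 8: r = 26, s = 1 − 8·0 = 1, t = 0 − 8·1 = -8  (check: 594·1 + 71·(-8) = 26)
  q = 2: r = 19, s = 0 − 2·1 = -2, t = 1 − 2·(-8) = 17  (check: 594·(-2) + 71·17 = 19)
  q = 1: r = 7, s = 1 − 1·(-2) = 3, t = -8 − 1·17 = -25  (check: 594·3 + 71·(-25) = 7)
  q = 2: r = 5, s = -2 − 2·3 = -8, t = 17 − 2·(-25) = 67  (check: 594·(-8) + 71·67 = 5)
  q = 1: r = 2, s = 3 − 1·(-8) = 11, t = -25 − 1·67 = -92  (check: 594·11 + 71·(-92) = 2)
  q = 2: r = 1, s = -8 − 2·11 = -30, t = 67 − 2·(-92) = 251  (check: 594·(-30) + 71·251 = 1)
The row with r = 1 (the gcd) gives the Bezout coefficients s = -30, t = 251.
Result: 594 · (-30) + 71 · (251) = 1.

gcd(594, 71) = 1; s = -30, t = 251 (check: 594·(-30) + 71·251 = 1).


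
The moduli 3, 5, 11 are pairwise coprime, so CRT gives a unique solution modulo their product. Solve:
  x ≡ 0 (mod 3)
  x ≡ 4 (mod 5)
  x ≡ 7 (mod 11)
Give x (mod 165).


Moduli 3, 5, 11 are pairwise coprime; by CRT there is a unique solution modulo M = 3 · 5 · 11 = 165.
Solve pairwise, accumulating the modulus:
  Start with x ≡ 0 (mod 3).
  Combine with x ≡ 4 (mod 5): since gcd(3, 5) = 1, we get a unique residue mod 15.
    Write x = 0 + 3·t and substitute into x ≡ 4 (mod 5): 3·t ≡ 4 − 0 = 4 (mod 5).
    The inverse of 3 mod 5 is 2 (since 3·2 = 6 = 1·5 + 1), so t ≡ 2·4 = 8 ≡ 3 (mod 5).
    Then x = 0 + 3·3 = 9, valid modulo lcm(3, 5) = 15: x ≡ 9 (mod 15).
  Combine with x ≡ 7 (mod 11): since gcd(15, 11) = 1, we get a unique residue mod 165.
    Write x = 9 + 15·t and substitute into x ≡ 7 (mod 11): 15·t ≡ 7 − 9 = -2 (mod 11).
    Reduce coefficients mod 11: 4·t ≡ 9 (mod 11).
    The inverse of 4 mod 11 is 3 (since 4·3 = 12 = 1·11 + 1), so t ≡ 3·9 = 27 ≡ 5 (mod 11).
    Then x = 9 + 15·5 = 84, valid modulo lcm(15, 11) = 165: x ≡ 84 (mod 165).
Verify: 84 mod 3 = 0 ✓, 84 mod 5 = 4 ✓, 84 mod 11 = 7 ✓.

x ≡ 84 (mod 165).


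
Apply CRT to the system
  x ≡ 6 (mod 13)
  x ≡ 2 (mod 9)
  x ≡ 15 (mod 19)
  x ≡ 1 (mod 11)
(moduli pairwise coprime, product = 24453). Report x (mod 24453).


Product of moduli M = 13 · 9 · 19 · 11 = 24453.
Merge one congruence at a time:
  Start: x ≡ 6 (mod 13).
  Combine with x ≡ 2 (mod 9); new modulus lcm = 117.
    Write x = 6 + 13·t and substitute into x ≡ 2 (mod 9): 13·t ≡ 2 − 6 = -4 (mod 9).
    Reduce coefficients mod 9: 4·t ≡ 5 (mod 9).
    The inverse of 4 mod 9 is 7 (since 4·7 = 28 = 3·9 + 1), so t ≡ 7·5 = 35 ≡ 8 (mod 9).
    Then x = 6 + 13·8 = 110, valid modulo lcm(13, 9) = 117: x ≡ 110 (mod 117).
  Combine with x ≡ 15 (mod 19); new modulus lcm = 2223.
    Write x = 110 + 117·t and substitute into x ≡ 15 (mod 19): 117·t ≡ 15 − 110 = -95 (mod 19).
    Reduce coefficients mod 19: 3·t ≡ 0 (mod 19).
    The inverse of 3 mod 19 is 13 (since 3·13 = 39 = 2·19 + 1), so t ≡ 13·0 = 0 ≡ 0 (mod 19).
    Then x = 110 + 117·0 = 110, valid modulo lcm(117, 19) = 2223: x ≡ 110 (mod 2223).
  Combine with x ≡ 1 (mod 11); new modulus lcm = 24453.
    Write x = 110 + 2223·t and substitute into x ≡ 1 (mod 11): 2223·t ≡ 1 − 110 = -109 (mod 11).
    Reduce coefficients mod 11: 1·t ≡ 1 (mod 11).
    So t ≡ 1 (mod 11).
    Then x = 110 + 2223·1 = 2333, valid modulo lcm(2223, 11) = 24453: x ≡ 2333 (mod 24453).
Verify against each original: 2333 mod 13 = 6, 2333 mod 9 = 2, 2333 mod 19 = 15, 2333 mod 11 = 1.

x ≡ 2333 (mod 24453).


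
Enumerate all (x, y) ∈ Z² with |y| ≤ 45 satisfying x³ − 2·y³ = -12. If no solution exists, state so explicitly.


The equation is x³ - 2y³ = -12. For fixed y, x³ = 2·y³ − 12, so a solution requires the RHS to be a perfect cube.
Strategy: iterate y from -45 to 45, compute RHS = 2·y³ − 12, and check whether it is a (positive or negative) perfect cube.
Check small values of y:
  y = 0: RHS = -12 is not a perfect cube.
  y = 1: RHS = -10 is not a perfect cube.
  y = -1: RHS = -14 is not a perfect cube.
  y = 2: RHS = 4 is not a perfect cube.
  y = -2: RHS = -28 is not a perfect cube.
  y = 3: RHS = 42 is not a perfect cube.
  y = -3: RHS = -66 is not a perfect cube.
Continuing the search up to |y| = 45 finds no solutions either.
No (x, y) in the scanned range satisfies the equation.

No integer solutions with |y| ≤ 45.


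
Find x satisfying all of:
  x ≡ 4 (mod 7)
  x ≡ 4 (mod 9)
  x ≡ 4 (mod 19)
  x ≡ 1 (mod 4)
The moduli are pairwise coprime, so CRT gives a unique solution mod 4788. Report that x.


Product of moduli M = 7 · 9 · 19 · 4 = 4788.
Merge one congruence at a time:
  Start: x ≡ 4 (mod 7).
  Combine with x ≡ 4 (mod 9); new modulus lcm = 63.
    Write x = 4 + 7·t and substitute into x ≡ 4 (mod 9): 7·t ≡ 4 − 4 = 0 (mod 9).
    The inverse of 7 mod 9 is 4 (since 7·4 = 28 = 3·9 + 1), so t ≡ 4·0 = 0 ≡ 0 (mod 9).
    Then x = 4 + 7·0 = 4, valid modulo lcm(7, 9) = 63: x ≡ 4 (mod 63).
  Combine with x ≡ 4 (mod 19); new modulus lcm = 1197.
    Write x = 4 + 63·t and substitute into x ≡ 4 (mod 19): 63·t ≡ 4 − 4 = 0 (mod 19).
    Reduce coefficients mod 19: 6·t ≡ 0 (mod 19).
    The inverse of 6 mod 19 is 16 (since 6·16 = 96 = 5·19 + 1), so t ≡ 16·0 = 0 ≡ 0 (mod 19).
    Then x = 4 + 63·0 = 4, valid modulo lcm(63, 19) = 1197: x ≡ 4 (mod 1197).
  Combine with x ≡ 1 (mod 4); new modulus lcm = 4788.
    Write x = 4 + 1197·t and substitute into x ≡ 1 (mod 4): 1197·t ≡ 1 − 4 = -3 (mod 4).
    Reduce coefficients mod 4: 1·t ≡ 1 (mod 4).
    So t ≡ 1 (mod 4).
    Then x = 4 + 1197·1 = 1201, valid modulo lcm(1197, 4) = 4788: x ≡ 1201 (mod 4788).
Verify against each original: 1201 mod 7 = 4, 1201 mod 9 = 4, 1201 mod 19 = 4, 1201 mod 4 = 1.

x ≡ 1201 (mod 4788).


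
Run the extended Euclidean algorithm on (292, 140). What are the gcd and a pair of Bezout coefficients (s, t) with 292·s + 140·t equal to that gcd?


Euclidean algorithm on (292, 140) — divide until remainder is 0:
  292 = 2 · 140 + 12
  140 = 11 · 12 + 8
  12 = 1 · 8 + 4
  8 = 2 · 4 + 0
gcd(292, 140) = 4.
Track Bezout coefficients alongside the remainders: start with r₀ = 292 = a·1 + b·0 (s = 1, t = 0) and r₁ = 140 = a·0 + b·1 (s = 0, t = 1); each new remainder r_{k+1} = r_{k-1} − q_k·r_k inherits s_{k+1} = s_{k-1} − q_k·s_k, t_{k+1} = t_{k-1} − q_k·t_k, so r_k = a·s_k + b·t_k at every step:
  q = 2: r = 12, s = 1 − 2·0 = 1, t = 0 − 2·1 = -2  (check: 292·1 + 140·(-2) = 12)
  q = 11: r = 8, s = 0 − 11·1 = -11, t = 1 − 11·(-2) = 23  (check: 292·(-11) + 140·23 = 8)
  q = 1: r = 4, s = 1 − 1·(-11) = 12, t = -2 − 1·23 = -25  (check: 292·12 + 140·(-25) = 4)
The row with r = 4 (the gcd) gives the Bezout coefficients s = 12, t = -25.
Result: 292 · (12) + 140 · (-25) = 4.

gcd(292, 140) = 4; s = 12, t = -25 (check: 292·12 + 140·(-25) = 4).


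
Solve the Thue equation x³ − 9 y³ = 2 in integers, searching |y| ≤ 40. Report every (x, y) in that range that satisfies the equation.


The equation is x³ - 9y³ = 2. For fixed y, x³ = 9·y³ + 2, so a solution requires the RHS to be a perfect cube.
Strategy: iterate y from -40 to 40, compute RHS = 9·y³ + 2, and check whether it is a (positive or negative) perfect cube.
Check small values of y:
  y = 0: RHS = 2 is not a perfect cube.
  y = 1: RHS = 11 is not a perfect cube.
  y = -1: RHS = -7 is not a perfect cube.
  y = 2: RHS = 74 is not a perfect cube.
  y = -2: RHS = -70 is not a perfect cube.
  y = 3: RHS = 245 is not a perfect cube.
  y = -3: RHS = -241 is not a perfect cube.
Continuing the search up to |y| = 40 finds no solutions either.
No (x, y) in the scanned range satisfies the equation.

No integer solutions with |y| ≤ 40.


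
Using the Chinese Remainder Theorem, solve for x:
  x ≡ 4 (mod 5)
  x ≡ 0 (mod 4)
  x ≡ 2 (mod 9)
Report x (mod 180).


Moduli 5, 4, 9 are pairwise coprime; by CRT there is a unique solution modulo M = 5 · 4 · 9 = 180.
Solve pairwise, accumulating the modulus:
  Start with x ≡ 4 (mod 5).
  Combine with x ≡ 0 (mod 4): since gcd(5, 4) = 1, we get a unique residue mod 20.
    Write x = 4 + 5·t and substitute into x ≡ 0 (mod 4): 5·t ≡ 0 − 4 = -4 (mod 4).
    Reduce coefficients mod 4: 1·t ≡ 0 (mod 4).
    So t ≡ 0 (mod 4).
    Then x = 4 + 5·0 = 4, valid modulo lcm(5, 4) = 20: x ≡ 4 (mod 20).
  Combine with x ≡ 2 (mod 9): since gcd(20, 9) = 1, we get a unique residue mod 180.
    Write x = 4 + 20·t and substitute into x ≡ 2 (mod 9): 20·t ≡ 2 − 4 = -2 (mod 9).
    Reduce coefficients mod 9: 2·t ≡ 7 (mod 9).
    The inverse of 2 mod 9 is 5 (since 2·5 = 10 = 1·9 + 1), so t ≡ 5·7 = 35 ≡ 8 (mod 9).
    Then x = 4 + 20·8 = 164, valid modulo lcm(20, 9) = 180: x ≡ 164 (mod 180).
Verify: 164 mod 5 = 4 ✓, 164 mod 4 = 0 ✓, 164 mod 9 = 2 ✓.

x ≡ 164 (mod 180).


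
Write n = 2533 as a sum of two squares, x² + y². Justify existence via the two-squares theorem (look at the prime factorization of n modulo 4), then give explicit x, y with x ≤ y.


Step 1: Factor n = 2533 = 17 · 149.
Step 2: Check the mod-4 condition on each prime factor: 17 ≡ 1 (mod 4), exponent 1; 149 ≡ 1 (mod 4), exponent 1.
All primes ≡ 3 (mod 4) appear to even exponent (or don't appear), so by the two-squares theorem n IS expressible as a sum of two squares.
Step 3: Build a representation. Here n = 17 · 149 is a product of primes ≡ 1 (mod 4). Each prime p ≡ 1 (mod 4) is itself a sum of two squares; find a² by testing p − a² for a perfect square:
  17: 17 − 1² = 16 = 4² ⇒ 17 = 1² + 4².
  149: 149 − 1² = 148, 149 − 2² = 145, 149 − 3² = 140, 149 − 4² = 133, 149 − 5² = 124, 149 − 6² = 113, 149 − 7² = 100 = 10² ⇒ 149 = 7² + 10².
  Combine using the Brahmagupta–Fibonacci identity (a² + b²)(c² + d²) = (ac − bd)² + (ad + bc)² = (ac + bd)² + (ad − bc)²:
  17 · 149 = 2533: from (1² + 4²)(7² + 10²), take (1·7 − 4·10, 1·10 + 4·7) = (7 − 40, 10 + 28) = (-33, 38); dropping signs (only squares matter) gives (33, 38); check 33² + 38² = 1089 + 1444 = 2533 ✓.
Step 4: Order so x ≤ y and verify: 33² + 38² = 1089 + 1444 = 2533 = n. ✓

n = 2533 = 33² + 38² (one valid representation with x ≤ y).


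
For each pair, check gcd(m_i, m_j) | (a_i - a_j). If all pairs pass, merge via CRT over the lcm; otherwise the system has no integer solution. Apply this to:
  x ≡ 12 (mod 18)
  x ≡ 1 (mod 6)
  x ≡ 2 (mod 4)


Moduli 18, 6, 4 are not pairwise coprime, so CRT works modulo lcm(m_i) when all pairwise compatibility conditions hold.
Pairwise compatibility: gcd(m_i, m_j) must divide a_i - a_j for every pair.
Merge one congruence at a time:
  Start: x ≡ 12 (mod 18).
  Combine with x ≡ 1 (mod 6): gcd(18, 6) = 6, and 1 - 12 = -11 is NOT divisible by 6.
    ⇒ system is inconsistent (no integer solution).

No solution (the system is inconsistent).


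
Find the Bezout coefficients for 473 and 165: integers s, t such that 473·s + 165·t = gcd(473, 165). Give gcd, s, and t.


Euclidean algorithm on (473, 165) — divide until remainder is 0:
  473 = 2 · 165 + 143
  165 = 1 · 143 + 22
  143 = 6 · 22 + 11
  22 = 2 · 11 + 0
gcd(473, 165) = 11.
Track Bezout coefficients alongside the remainders: start with r₀ = 473 = a·1 + b·0 (s = 1, t = 0) and r₁ = 165 = a·0 + b·1 (s = 0, t = 1); each new remainder r_{k+1} = r_{k-1} − q_k·r_k inherits s_{k+1} = s_{k-1} − q_k·s_k, t_{k+1} = t_{k-1} − q_k·t_k, so r_k = a·s_k + b·t_k at every step:
  q = 2: r = 143, s = 1 − 2·0 = 1, t = 0 − 2·1 = -2  (check: 473·1 + 165·(-2) = 143)
  q = 1: r = 22, s = 0 − 1·1 = -1, t = 1 − 1·(-2) = 3  (check: 473·(-1) + 165·3 = 22)
  q = 6: r = 11, s = 1 − 6·(-1) = 7, t = -2 − 6·3 = -20  (check: 473·7 + 165·(-20) = 11)
The row with r = 11 (the gcd) gives the Bezout coefficients s = 7, t = -20.
Result: 473 · (7) + 165 · (-20) = 11.

gcd(473, 165) = 11; s = 7, t = -20 (check: 473·7 + 165·(-20) = 11).


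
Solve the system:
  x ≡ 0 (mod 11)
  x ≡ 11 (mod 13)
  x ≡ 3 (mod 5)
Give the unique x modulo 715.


Moduli 11, 13, 5 are pairwise coprime; by CRT there is a unique solution modulo M = 11 · 13 · 5 = 715.
Solve pairwise, accumulating the modulus:
  Start with x ≡ 0 (mod 11).
  Combine with x ≡ 11 (mod 13): since gcd(11, 13) = 1, we get a unique residue mod 143.
    Write x = 0 + 11·t and substitute into x ≡ 11 (mod 13): 11·t ≡ 11 − 0 = 11 (mod 13).
    The inverse of 11 mod 13 is 6 (since 11·6 = 66 = 5·13 + 1), so t ≡ 6·11 = 66 ≡ 1 (mod 13).
    Then x = 0 + 11·1 = 11, valid modulo lcm(11, 13) = 143: x ≡ 11 (mod 143).
  Combine with x ≡ 3 (mod 5): since gcd(143, 5) = 1, we get a unique residue mod 715.
    Write x = 11 + 143·t and substitute into x ≡ 3 (mod 5): 143·t ≡ 3 − 11 = -8 (mod 5).
    Reduce coefficients mod 5: 3·t ≡ 2 (mod 5).
    The inverse of 3 mod 5 is 2 (since 3·2 = 6 = 1·5 + 1), so t ≡ 2·2 = 4 ≡ 4 (mod 5).
    Then x = 11 + 143·4 = 583, valid modulo lcm(143, 5) = 715: x ≡ 583 (mod 715).
Verify: 583 mod 11 = 0 ✓, 583 mod 13 = 11 ✓, 583 mod 5 = 3 ✓.

x ≡ 583 (mod 715).


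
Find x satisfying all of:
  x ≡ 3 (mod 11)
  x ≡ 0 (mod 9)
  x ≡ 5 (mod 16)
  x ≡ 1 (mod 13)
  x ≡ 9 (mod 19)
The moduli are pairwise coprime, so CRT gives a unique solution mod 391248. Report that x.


Product of moduli M = 11 · 9 · 16 · 13 · 19 = 391248.
Merge one congruence at a time:
  Start: x ≡ 3 (mod 11).
  Combine with x ≡ 0 (mod 9); new modulus lcm = 99.
    Write x = 3 + 11·t and substitute into x ≡ 0 (mod 9): 11·t ≡ 0 − 3 = -3 (mod 9).
    Reduce coefficients mod 9: 2·t ≡ 6 (mod 9).
    The inverse of 2 mod 9 is 5 (since 2·5 = 10 = 1·9 + 1), so t ≡ 5·6 = 30 ≡ 3 (mod 9).
    Then x = 3 + 11·3 = 36, valid modulo lcm(11, 9) = 99: x ≡ 36 (mod 99).
  Combine with x ≡ 5 (mod 16); new modulus lcm = 1584.
    Write x = 36 + 99·t and substitute into x ≡ 5 (mod 16): 99·t ≡ 5 − 36 = -31 (mod 16).
    Reduce coefficients mod 16: 3·t ≡ 1 (mod 16).
    The inverse of 3 mod 16 is 11 (since 3·11 = 33 = 2·16 + 1), so t ≡ 11·1 = 11 ≡ 11 (mod 16).
    Then x = 36 + 99·11 = 1125, valid modulo lcm(99, 16) = 1584: x ≡ 1125 (mod 1584).
  Combine with x ≡ 1 (mod 13); new modulus lcm = 20592.
    Write x = 1125 + 1584·t and substitute into x ≡ 1 (mod 13): 1584·t ≡ 1 − 1125 = -1124 (mod 13).
    Reduce coefficients mod 13: 11·t ≡ 7 (mod 13).
    The inverse of 11 mod 13 is 6 (since 11·6 = 66 = 5·13 + 1), so t ≡ 6·7 = 42 ≡ 3 (mod 13).
    Then x = 1125 + 1584·3 = 5877, valid modulo lcm(1584, 13) = 20592: x ≡ 5877 (mod 20592).
  Combine with x ≡ 9 (mod 19); new modulus lcm = 391248.
    Write x = 5877 + 20592·t and substitute into x ≡ 9 (mod 19): 20592·t ≡ 9 − 5877 = -5868 (mod 19).
    Reduce coefficients mod 19: 15·t ≡ 3 (mod 19).
    The inverse of 15 mod 19 is 14 (since 15·14 = 210 = 11·19 + 1), so t ≡ 14·3 = 42 ≡ 4 (mod 19).
    Then x = 5877 + 20592·4 = 88245, valid modulo lcm(20592, 19) = 391248: x ≡ 88245 (mod 391248).
Verify against each original: 88245 mod 11 = 3, 88245 mod 9 = 0, 88245 mod 16 = 5, 88245 mod 13 = 1, 88245 mod 19 = 9.

x ≡ 88245 (mod 391248).


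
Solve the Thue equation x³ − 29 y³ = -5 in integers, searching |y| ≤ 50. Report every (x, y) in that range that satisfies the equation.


The equation is x³ - 29y³ = -5. For fixed y, x³ = 29·y³ − 5, so a solution requires the RHS to be a perfect cube.
Strategy: iterate y from -50 to 50, compute RHS = 29·y³ − 5, and check whether it is a (positive or negative) perfect cube.
Check small values of y:
  y = 0: RHS = -5 is not a perfect cube.
  y = 1: RHS = 24 is not a perfect cube.
  y = -1: RHS = -34 is not a perfect cube.
  y = 2: RHS = 227 is not a perfect cube.
  y = -2: RHS = -237 is not a perfect cube.
  y = 3: RHS = 778 is not a perfect cube.
  y = -3: RHS = -788 is not a perfect cube.
Continuing the search up to |y| = 50 finds no solutions either.
No (x, y) in the scanned range satisfies the equation.

No integer solutions with |y| ≤ 50.


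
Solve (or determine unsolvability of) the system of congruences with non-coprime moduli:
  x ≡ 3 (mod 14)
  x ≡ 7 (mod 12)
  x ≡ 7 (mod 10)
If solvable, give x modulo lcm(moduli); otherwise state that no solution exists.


Moduli 14, 12, 10 are not pairwise coprime, so CRT works modulo lcm(m_i) when all pairwise compatibility conditions hold.
Pairwise compatibility: gcd(m_i, m_j) must divide a_i - a_j for every pair.
Merge one congruence at a time:
  Start: x ≡ 3 (mod 14).
  Combine with x ≡ 7 (mod 12): gcd(14, 12) = 2; 7 - 3 = 4, which IS divisible by 2, so compatible.
    Write x = 3 + 14·t and substitute into x ≡ 7 (mod 12): 14·t ≡ 7 − 3 = 4 (mod 12).
    Divide the congruence (and modulus) by g = 2: 7·t ≡ 2 (mod 6).
    Reduce coefficients mod 6: 1·t ≡ 2 (mod 6).
    So t ≡ 2 (mod 6).
    Then x = 3 + 14·2 = 31, valid modulo lcm(14, 12) = 84: x ≡ 31 (mod 84).
  Combine with x ≡ 7 (mod 10): gcd(84, 10) = 2; 7 - 31 = -24, which IS divisible by 2, so compatible.
    Write x = 31 + 84·t and substitute into x ≡ 7 (mod 10): 84·t ≡ 7 − 31 = -24 (mod 10).
    Divide the congruence (and modulus) by g = 2: 42·t ≡ -12 (mod 5).
    Reduce coefficients mod 5: 2·t ≡ 3 (mod 5).
    The inverse of 2 mod 5 is 3 (since 2·3 = 6 = 1·5 + 1), so t ≡ 3·3 = 9 ≡ 4 (mod 5).
    Then x = 31 + 84·4 = 367, valid modulo lcm(84, 10) = 420: x ≡ 367 (mod 420).
Verify: 367 mod 14 = 3, 367 mod 12 = 7, 367 mod 10 = 7.

x ≡ 367 (mod 420).


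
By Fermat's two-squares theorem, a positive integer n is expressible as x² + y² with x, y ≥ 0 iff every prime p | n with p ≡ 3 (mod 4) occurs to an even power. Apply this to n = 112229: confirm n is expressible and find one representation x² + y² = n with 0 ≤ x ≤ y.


Step 1: Factor n = 112229 = 13 · 89 · 97.
Step 2: Check the mod-4 condition on each prime factor: 13 ≡ 1 (mod 4), exponent 1; 89 ≡ 1 (mod 4), exponent 1; 97 ≡ 1 (mod 4), exponent 1.
All primes ≡ 3 (mod 4) appear to even exponent (or don't appear), so by the two-squares theorem n IS expressible as a sum of two squares.
Step 3: Build a representation. Here n = 13 · 89 · 97 is a product of primes ≡ 1 (mod 4). Each prime p ≡ 1 (mod 4) is itself a sum of two squares; find a² by testing p − a² for a perfect square:
  13: 13 − 1² = 12, 13 − 2² = 9 = 3² ⇒ 13 = 2² + 3².
  89: 89 − 1² = 88, 89 − 2² = 85, 89 − 3² = 80, 89 − 4² = 73, 89 − 5² = 64 = 8² ⇒ 89 = 5² + 8².
  97: 97 − 1² = 96, 97 − 2² = 93, 97 − 3² = 88, 97 − 4² = 81 = 9² ⇒ 97 = 4² + 9².
  Combine using the Brahmagupta–Fibonacci identity (a² + b²)(c² + d²) = (ac − bd)² + (ad + bc)² = (ac + bd)² + (ad − bc)²:
  13 · 89 = 1157: from (2² + 3²)(5² + 8²), take (2·5 − 3·8, 2·8 + 3·5) = (10 − 24, 16 + 15) = (-14, 31); dropping signs (only squares matter) gives (14, 31); check 14² + 31² = 196 + 961 = 1157 ✓.
  1157 · 97 = 112229: from (14² + 31²)(4² + 9²), take (14·4 − 31·9, 14·9 + 31·4) = (56 − 279, 126 + 124) = (-223, 250); dropping signs (only squares matter) gives (223, 250); check 223² + 250² = 49729 + 62500 = 112229 ✓.
Step 4: Order so x ≤ y and verify: 223² + 250² = 49729 + 62500 = 112229 = n. ✓

n = 112229 = 223² + 250² (one valid representation with x ≤ y).


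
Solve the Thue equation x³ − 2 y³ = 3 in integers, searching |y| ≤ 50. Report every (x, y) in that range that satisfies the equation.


The equation is x³ - 2y³ = 3. For fixed y, x³ = 2·y³ + 3, so a solution requires the RHS to be a perfect cube.
Strategy: iterate y from -50 to 50, compute RHS = 2·y³ + 3, and check whether it is a (positive or negative) perfect cube.
Check small values of y:
  y = 0: RHS = 3 is not a perfect cube.
  y = 1: RHS = 5 is not a perfect cube.
  y = -1: RHS = 1 = (1)³ ⇒ x = 1 works.
  y = 2: RHS = 19 is not a perfect cube.
  y = -2: RHS = -13 is not a perfect cube.
  y = 3: RHS = 57 is not a perfect cube.
  y = -3: RHS = -51 is not a perfect cube.
Continuing, at y = -4: RHS = -125 = (-5)³ ⇒ x = -5 works.
Searching the remaining y in |y| ≤ 50 finds no further solutions.
Collected solutions: (1, -1), (-5, -4).

Solutions (with |y| ≤ 50): (1, -1), (-5, -4).


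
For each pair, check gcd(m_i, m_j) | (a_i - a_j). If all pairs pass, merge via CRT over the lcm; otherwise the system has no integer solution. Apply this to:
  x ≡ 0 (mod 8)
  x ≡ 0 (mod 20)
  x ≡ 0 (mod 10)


Moduli 8, 20, 10 are not pairwise coprime, so CRT works modulo lcm(m_i) when all pairwise compatibility conditions hold.
Pairwise compatibility: gcd(m_i, m_j) must divide a_i - a_j for every pair.
Merge one congruence at a time:
  Start: x ≡ 0 (mod 8).
  Combine with x ≡ 0 (mod 20): gcd(8, 20) = 4; 0 - 0 = 0, which IS divisible by 4, so compatible.
    Write x = 0 + 8·t and substitute into x ≡ 0 (mod 20): 8·t ≡ 0 − 0 = 0 (mod 20).
    Divide the congruence (and modulus) by g = 4: 2·t ≡ 0 (mod 5).
    The inverse of 2 mod 5 is 3 (since 2·3 = 6 = 1·5 + 1), so t ≡ 3·0 = 0 ≡ 0 (mod 5).
    Then x = 0 + 8·0 = 0, valid modulo lcm(8, 20) = 40: x ≡ 0 (mod 40).
  Combine with x ≡ 0 (mod 10): gcd(40, 10) = 10; 0 - 0 = 0, which IS divisible by 10, so compatible.
    Write x = 0 + 40·t and substitute into x ≡ 0 (mod 10): 40·t ≡ 0 − 0 = 0 (mod 10).
    Divide the congruence (and modulus) by g = 10: 4·t ≡ 0 (mod 1).
    Modulo 1 every t works; take t = 0.
    Then x = 0 + 40·0 = 0, valid modulo lcm(40, 10) = 40: x ≡ 0 (mod 40).
Verify: 0 mod 8 = 0, 0 mod 20 = 0, 0 mod 10 = 0.

x ≡ 0 (mod 40).


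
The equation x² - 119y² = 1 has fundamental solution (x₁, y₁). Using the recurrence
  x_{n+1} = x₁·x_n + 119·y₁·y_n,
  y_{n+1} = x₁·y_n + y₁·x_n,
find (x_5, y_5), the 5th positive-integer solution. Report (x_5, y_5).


Step 1: Find the fundamental solution (x₁, y₁) of x² - 119y² = 1.
  Expand √119 as a continued fraction. a₀ = ⌊√119⌋ = 10; iterate m_{k+1} = d_k·a_k − m_k, d_{k+1} = (119 − m_{k+1}²)/d_k, a_{k+1} = ⌊(a₀ + m_{k+1})/d_{k+1}⌋ (starting m₀ = 0, d₀ = 1), with convergents p_k = a_k·p_{k-1} + p_{k-2}, q_k = a_k·q_{k-1} + q_{k-2} (p₋₁ = 1, q₋₁ = 0):
  k = 0: a₀ = 10; p₀/q₀ = 10/1; p₀² − 119·q₀² = 100 − 119 = -19.
  k = 1: m = 10, d = 19, a = ⌊(10 + 10)/19⌋ = 1; p/q = (1·10 + 1)/(1·1 + 0) = 11/1; p² − 119·q² = 121 − 119 = 2.
  k = 2: m = 9, d = 2, a = ⌊(10 + 9)/2⌋ = 9; p/q = (9·11 + 10)/(9·1 + 1) = 109/10; p² − 119·q² = 11881 − 11900 = -19.
  k = 3: m = 9, d = 19, a = ⌊(10 + 9)/19⌋ = 1; p/q = (1·109 + 11)/(1·10 + 1) = 120/11; p² − 119·q² = 14400 − 14399 = 1.
  The first convergent with p² − 119·q² = 1 gives the fundamental solution (x₁, y₁) = (120, 11).
Step 2: Apply the recurrence (x_{n+1}, y_{n+1}) = (x₁x_n + 119y₁y_n, x₁y_n + y₁x_n) repeatedly.
  From (x_1, y_1) = (120, 11): x_2 = 120·120 + 119·11·11 = 28799; y_2 = 120·11 + 11·120 = 2640.
  From (x_2, y_2) = (28799, 2640): x_3 = 120·28799 + 119·11·2640 = 6911640; y_3 = 120·2640 + 11·28799 = 633589.
  From (x_3, y_3) = (6911640, 633589): x_4 = 120·6911640 + 119·11·633589 = 1658764801; y_4 = 120·633589 + 11·6911640 = 152058720.
  From (x_4, y_4) = (1658764801, 152058720): x_5 = 120·1658764801 + 119·11·152058720 = 398096640600; y_5 = 120·152058720 + 11·1658764801 = 36493459211.
Step 3: Verify x_5² - 119·y_5² = 158480935257005568360000 - 158480935257005568359999 = 1 (should be 1). ✓

(x_1, y_1) = (120, 11); (x_5, y_5) = (398096640600, 36493459211).


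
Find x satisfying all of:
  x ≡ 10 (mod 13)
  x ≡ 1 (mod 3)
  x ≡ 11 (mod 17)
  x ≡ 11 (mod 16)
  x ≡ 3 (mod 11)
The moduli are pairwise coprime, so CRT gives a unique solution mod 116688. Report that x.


Product of moduli M = 13 · 3 · 17 · 16 · 11 = 116688.
Merge one congruence at a time:
  Start: x ≡ 10 (mod 13).
  Combine with x ≡ 1 (mod 3); new modulus lcm = 39.
    Write x = 10 + 13·t and substitute into x ≡ 1 (mod 3): 13·t ≡ 1 − 10 = -9 (mod 3).
    Reduce coefficients mod 3: 1·t ≡ 0 (mod 3).
    So t ≡ 0 (mod 3).
    Then x = 10 + 13·0 = 10, valid modulo lcm(13, 3) = 39: x ≡ 10 (mod 39).
  Combine with x ≡ 11 (mod 17); new modulus lcm = 663.
    Write x = 10 + 39·t and substitute into x ≡ 11 (mod 17): 39·t ≡ 11 − 10 = 1 (mod 17).
    Reduce coefficients mod 17: 5·t ≡ 1 (mod 17).
    The inverse of 5 mod 17 is 7 (since 5·7 = 35 = 2·17 + 1), so t ≡ 7·1 = 7 ≡ 7 (mod 17).
    Then x = 10 + 39·7 = 283, valid modulo lcm(39, 17) = 663: x ≡ 283 (mod 663).
  Combine with x ≡ 11 (mod 16); new modulus lcm = 10608.
    Write x = 283 + 663·t and substitute into x ≡ 11 (mod 16): 663·t ≡ 11 − 283 = -272 (mod 16).
    Reduce coefficients mod 16: 7·t ≡ 0 (mod 16).
    The inverse of 7 mod 16 is 7 (since 7·7 = 49 = 3·16 + 1), so t ≡ 7·0 = 0 ≡ 0 (mod 16).
    Then x = 283 + 663·0 = 283, valid modulo lcm(663, 16) = 10608: x ≡ 283 (mod 10608).
  Combine with x ≡ 3 (mod 11); new modulus lcm = 116688.
    Write x = 283 + 10608·t and substitute into x ≡ 3 (mod 11): 10608·t ≡ 3 − 283 = -280 (mod 11).
    Reduce coefficients mod 11: 4·t ≡ 6 (mod 11).
    The inverse of 4 mod 11 is 3 (since 4·3 = 12 = 1·11 + 1), so t ≡ 3·6 = 18 ≡ 7 (mod 11).
    Then x = 283 + 10608·7 = 74539, valid modulo lcm(10608, 11) = 116688: x ≡ 74539 (mod 116688).
Verify against each original: 74539 mod 13 = 10, 74539 mod 3 = 1, 74539 mod 17 = 11, 74539 mod 16 = 11, 74539 mod 11 = 3.

x ≡ 74539 (mod 116688).


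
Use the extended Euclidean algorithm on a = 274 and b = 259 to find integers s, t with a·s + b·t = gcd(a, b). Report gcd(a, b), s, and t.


Euclidean algorithm on (274, 259) — divide until remainder is 0:
  274 = 1 · 259 + 15
  259 = 17 · 15 + 4
  15 = 3 · 4 + 3
  4 = 1 · 3 + 1
  3 = 3 · 1 + 0
gcd(274, 259) = 1.
Track Bezout coefficients alongside the remainders: start with r₀ = 274 = a·1 + b·0 (s = 1, t = 0) and r₁ = 259 = a·0 + b·1 (s = 0, t = 1); each new remainder r_{k+1} = r_{k-1} − q_k·r_k inherits s_{k+1} = s_{k-1} − q_k·s_k, t_{k+1} = t_{k-1} − q_k·t_k, so r_k = a·s_k + b·t_k at every step:
  q = 1: r = 15, s = 1 − 1·0 = 1, t = 0 − 1·1 = -1  (check: 274·1 + 259·(-1) = 15)
  q = 17: r = 4, s = 0 − 17·1 = -17, t = 1 − 17·(-1) = 18  (check: 274·(-17) + 259·18 = 4)
  q = 3: r = 3, s = 1 − 3·(-17) = 52, t = -1 − 3·18 = -55  (check: 274·52 + 259·(-55) = 3)
  q = 1: r = 1, s = -17 − 1·52 = -69, t = 18 − 1·(-55) = 73  (check: 274·(-69) + 259·73 = 1)
The row with r = 1 (the gcd) gives the Bezout coefficients s = -69, t = 73.
Result: 274 · (-69) + 259 · (73) = 1.

gcd(274, 259) = 1; s = -69, t = 73 (check: 274·(-69) + 259·73 = 1).


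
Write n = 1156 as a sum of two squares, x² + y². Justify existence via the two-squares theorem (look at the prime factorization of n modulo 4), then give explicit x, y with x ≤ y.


Step 1: Factor n = 1156 = 2^2 · 17^2.
Step 2: Check the mod-4 condition on each prime factor: 2 = 2 (special); 17 ≡ 1 (mod 4), exponent 2.
All primes ≡ 3 (mod 4) appear to even exponent (or don't appear), so by the two-squares theorem n IS expressible as a sum of two squares.
Step 3: Build a representation. Group n = k² · m with k = 2 and m = 17 · 17 = 289 (a product of primes ≡ 1 (mod 4)); a representation of m scales to one of n via (k·x)² + (k·y)² = k²(x² + y²). Each prime p ≡ 1 (mod 4) is itself a sum of two squares; find a² by testing p − a² for a perfect square:
  17: 17 − 1² = 16 = 4² ⇒ 17 = 1² + 4².
  Combine using the Brahmagupta–Fibonacci identity (a² + b²)(c² + d²) = (ac − bd)² + (ad + bc)² = (ac + bd)² + (ad − bc)²:
  17 · 17 = 289: from (1² + 4²)(1² + 4²), take (1·1 − 4·4, 1·4 + 4·1) = (1 − 16, 4 + 4) = (-15, 8); dropping signs (only squares matter) gives (15, 8); check 15² + 8² = 225 + 64 = 289 ✓.
  Scale by k = 2: (2·15, 2·8) = (30, 16).
Step 4: Order so x ≤ y and verify: 16² + 30² = 256 + 900 = 1156 = n. ✓

n = 1156 = 16² + 30² (one valid representation with x ≤ y).


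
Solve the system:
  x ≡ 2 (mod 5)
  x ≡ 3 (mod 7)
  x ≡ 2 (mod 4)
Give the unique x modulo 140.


Moduli 5, 7, 4 are pairwise coprime; by CRT there is a unique solution modulo M = 5 · 7 · 4 = 140.
Solve pairwise, accumulating the modulus:
  Start with x ≡ 2 (mod 5).
  Combine with x ≡ 3 (mod 7): since gcd(5, 7) = 1, we get a unique residue mod 35.
    Write x = 2 + 5·t and substitute into x ≡ 3 (mod 7): 5·t ≡ 3 − 2 = 1 (mod 7).
    The inverse of 5 mod 7 is 3 (since 5·3 = 15 = 2·7 + 1), so t ≡ 3·1 = 3 ≡ 3 (mod 7).
    Then x = 2 + 5·3 = 17, valid modulo lcm(5, 7) = 35: x ≡ 17 (mod 35).
  Combine with x ≡ 2 (mod 4): since gcd(35, 4) = 1, we get a unique residue mod 140.
    Write x = 17 + 35·t and substitute into x ≡ 2 (mod 4): 35·t ≡ 2 − 17 = -15 (mod 4).
    Reduce coefficients mod 4: 3·t ≡ 1 (mod 4).
    The inverse of 3 mod 4 is 3 (since 3·3 = 9 = 2·4 + 1), so t ≡ 3·1 = 3 ≡ 3 (mod 4).
    Then x = 17 + 35·3 = 122, valid modulo lcm(35, 4) = 140: x ≡ 122 (mod 140).
Verify: 122 mod 5 = 2 ✓, 122 mod 7 = 3 ✓, 122 mod 4 = 2 ✓.

x ≡ 122 (mod 140).


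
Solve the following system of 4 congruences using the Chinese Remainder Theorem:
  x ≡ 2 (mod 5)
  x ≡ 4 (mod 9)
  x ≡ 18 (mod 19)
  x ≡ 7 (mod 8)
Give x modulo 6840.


Product of moduli M = 5 · 9 · 19 · 8 = 6840.
Merge one congruence at a time:
  Start: x ≡ 2 (mod 5).
  Combine with x ≡ 4 (mod 9); new modulus lcm = 45.
    Write x = 2 + 5·t and substitute into x ≡ 4 (mod 9): 5·t ≡ 4 − 2 = 2 (mod 9).
    The inverse of 5 mod 9 is 2 (since 5·2 = 10 = 1·9 + 1), so t ≡ 2·2 = 4 ≡ 4 (mod 9).
    Then x = 2 + 5·4 = 22, valid modulo lcm(5, 9) = 45: x ≡ 22 (mod 45).
  Combine with x ≡ 18 (mod 19); new modulus lcm = 855.
    Write x = 22 + 45·t and substitute into x ≡ 18 (mod 19): 45·t ≡ 18 − 22 = -4 (mod 19).
    Reduce coefficients mod 19: 7·t ≡ 15 (mod 19).
    The inverse of 7 mod 19 is 11 (since 7·11 = 77 = 4·19 + 1), so t ≡ 11·15 = 165 ≡ 13 (mod 19).
    Then x = 22 + 45·13 = 607, valid modulo lcm(45, 19) = 855: x ≡ 607 (mod 855).
  Combine with x ≡ 7 (mod 8); new modulus lcm = 6840.
    Write x = 607 + 855·t and substitute into x ≡ 7 (mod 8): 855·t ≡ 7 − 607 = -600 (mod 8).
    Reduce coefficients mod 8: 7·t ≡ 0 (mod 8).
    The inverse of 7 mod 8 is 7 (since 7·7 = 49 = 6·8 + 1), so t ≡ 7·0 = 0 ≡ 0 (mod 8).
    Then x = 607 + 855·0 = 607, valid modulo lcm(855, 8) = 6840: x ≡ 607 (mod 6840).
Verify against each original: 607 mod 5 = 2, 607 mod 9 = 4, 607 mod 19 = 18, 607 mod 8 = 7.

x ≡ 607 (mod 6840).
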